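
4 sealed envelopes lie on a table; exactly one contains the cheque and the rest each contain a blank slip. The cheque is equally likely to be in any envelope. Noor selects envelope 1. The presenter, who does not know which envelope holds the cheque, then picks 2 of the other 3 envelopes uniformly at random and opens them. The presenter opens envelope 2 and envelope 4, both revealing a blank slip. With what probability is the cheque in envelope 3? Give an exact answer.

Because the presenter chose which envelopes to open without knowing where the cheque is, the choice is independent of the prize location. Learning that none of the 2 opened envelopes holds the cheque simply rules out those 2 locations and leaves the remaining 2 envelopes still equally likely by symmetry.
So P(the cheque in envelope 3) = 1/2.

1/2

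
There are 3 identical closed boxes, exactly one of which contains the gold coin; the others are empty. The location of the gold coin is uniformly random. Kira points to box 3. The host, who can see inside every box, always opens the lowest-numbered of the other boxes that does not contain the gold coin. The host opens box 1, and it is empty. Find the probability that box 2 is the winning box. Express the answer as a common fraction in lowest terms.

1/2

Apply Bayes' rule, conditioning on where the gold coin actually is.
If it is in box 1 (prior 1/3): the host opened box 1, so this case is ruled out; weight (1/3)·0 = 0.
If it is in either of boxes 2 and 3 (prior 1/3 each): box 1 is the lowest-numbered option available, probability 1; weight (1/3)·1 = 1/3 each.
The weights sum to 2/3.
So P(the gold coin in box 2 | the host opened box 1) = (1/3) / (2/3) = 1/2.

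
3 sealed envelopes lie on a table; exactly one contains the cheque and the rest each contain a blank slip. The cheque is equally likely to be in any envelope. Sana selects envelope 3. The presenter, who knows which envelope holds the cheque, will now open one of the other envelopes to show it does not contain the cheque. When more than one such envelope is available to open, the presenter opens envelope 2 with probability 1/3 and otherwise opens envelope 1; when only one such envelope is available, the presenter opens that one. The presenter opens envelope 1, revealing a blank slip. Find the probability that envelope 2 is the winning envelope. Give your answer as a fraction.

3/5

Consider each possible location of the cheque in turn.
If it is in envelope 1 (prior 1/3): the presenter opened envelope 1, so this case is ruled out; weight (1/3)·0 = 0.
If it is in envelope 2 (prior 1/3): only envelope 1 is available, probability 1; weight (1/3)·1 = 1/3.
If it is in envelope 3 (prior 1/3): envelope 2 is available but not opened, probability 2/3; weight (1/3)·(2/3) = 2/9.
The weights sum to 5/9.
So P(the cheque in envelope 2 | the presenter opened envelope 1) = (1/3) / (5/9) = 3/5.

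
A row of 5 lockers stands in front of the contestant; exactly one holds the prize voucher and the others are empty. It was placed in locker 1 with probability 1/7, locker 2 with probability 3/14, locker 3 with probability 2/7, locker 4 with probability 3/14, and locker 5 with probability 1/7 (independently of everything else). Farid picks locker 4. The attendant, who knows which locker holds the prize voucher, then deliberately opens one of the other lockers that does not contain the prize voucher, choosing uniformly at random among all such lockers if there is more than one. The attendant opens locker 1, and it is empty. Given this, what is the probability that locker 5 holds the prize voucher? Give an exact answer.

8/45

Apply Bayes' rule, conditioning on where the prize voucher actually is.
If it is in locker 1 (prior 1/7): the attendant opened locker 1, so this case is ruled out; weight (1/7)·0 = 0.
If it is in locker 2 (prior 3/14): the attendant has 3 equally likely choices, so probability 1/3; weight (3/14)·(1/3) = 1/14.
If it is in locker 3 (prior 2/7): the attendant has 3 equally likely choices, so probability 1/3; weight (2/7)·(1/3) = 2/21.
If it is in locker 4 (prior 3/14): the attendant has 4 equally likely choices, so probability 1/4; weight (3/14)·(1/4) = 3/56.
If it is in locker 5 (prior 1/7): the attendant has 3 equally likely choices, so probability 1/3; weight (1/7)·(1/3) = 1/21.
The weights sum to 15/56.
So P(the prize voucher in locker 5 | the attendant opened locker 1) = (1/21) / (15/56) = 8/45.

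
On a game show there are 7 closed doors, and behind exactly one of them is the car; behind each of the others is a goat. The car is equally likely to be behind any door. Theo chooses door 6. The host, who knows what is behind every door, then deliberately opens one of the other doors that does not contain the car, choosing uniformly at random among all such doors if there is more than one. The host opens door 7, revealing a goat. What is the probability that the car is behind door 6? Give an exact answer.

Condition on the true location of the car.
If it is behind any of doors 1, 2, 3, 4, and 5 (prior 1/7 each): the host has 5 equally likely choices, so probability 1/5; weight (1/7)·(1/5) = 1/35 each.
If it is behind door 6 (prior 1/7): the host has 6 equally likely choices, so probability 1/6; weight (1/7)·(1/6) = 1/42.
If it is behind door 7 (prior 1/7): the host opened door 7, so this case is ruled out; weight (1/7)·0 = 0.
The weights sum to 1/6.
So P(the car behind door 6 | the host opened door 7) = (1/42) / (1/6) = 1/7.

1/7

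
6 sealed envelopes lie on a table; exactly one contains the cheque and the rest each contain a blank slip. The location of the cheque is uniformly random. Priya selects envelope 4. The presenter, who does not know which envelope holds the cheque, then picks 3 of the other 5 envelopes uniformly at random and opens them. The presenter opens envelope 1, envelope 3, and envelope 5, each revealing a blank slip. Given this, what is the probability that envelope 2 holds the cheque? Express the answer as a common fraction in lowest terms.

1/3

Apply Bayes' rule, conditioning on where the cheque actually is.
If it is in any of envelopes 1, 3, and 5 (prior 1/6 each): that envelope was opened and seen not to hold the prize — ruled out; weight (1/6)·0 = 0 each.
If it is in any of envelopes 2, 4, and 6 (prior 1/6 each): the presenter picks exactly this set with probability 1/10 regardless, and none is the prize; weight (1/6)·(1/10) = 1/60 each.
The weights sum to 1/20.
So P(the cheque in envelope 2 | the presenter opened envelope 1, envelope 3, and envelope 5) = (1/60) / (1/20) = 1/3.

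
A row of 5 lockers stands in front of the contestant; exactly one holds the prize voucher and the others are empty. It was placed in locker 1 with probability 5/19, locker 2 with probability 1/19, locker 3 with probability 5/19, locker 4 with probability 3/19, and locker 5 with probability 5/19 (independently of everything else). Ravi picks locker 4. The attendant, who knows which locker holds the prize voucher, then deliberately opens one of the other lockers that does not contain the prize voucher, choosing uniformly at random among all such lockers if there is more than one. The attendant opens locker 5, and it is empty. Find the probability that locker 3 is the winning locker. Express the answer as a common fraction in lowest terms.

Consider each possible location of the prize voucher in turn.
If it is in either of lockers 1 and 3 (prior 5/19 each): the attendant has 3 equally likely choices, so probability 1/3; weight (5/19)·(1/3) = 5/57 each.
If it is in locker 2 (prior 1/19): the attendant has 3 equally likely choices, so probability 1/3; weight (1/19)·(1/3) = 1/57.
If it is in locker 4 (prior 3/19): the attendant has 4 equally likely choices, so probability 1/4; weight (3/19)·(1/4) = 3/76.
If it is in locker 5 (prior 5/19): the attendant opened locker 5, so this case is ruled out; weight (5/19)·0 = 0.
The weights sum to 53/228.
So P(the prize voucher in locker 3 | the attendant opened locker 5) = (5/57) / (53/228) = 20/53.

20/53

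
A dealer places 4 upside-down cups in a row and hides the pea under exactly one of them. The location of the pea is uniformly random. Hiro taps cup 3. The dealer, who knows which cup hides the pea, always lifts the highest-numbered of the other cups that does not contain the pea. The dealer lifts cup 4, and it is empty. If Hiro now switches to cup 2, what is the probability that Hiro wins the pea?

Consider each possible location of the pea in turn.
If it is under any of cups 1, 2, and 3 (prior 1/4 each): cup 4 is the highest-numbered option available, probability 1; weight (1/4)·1 = 1/4 each.
If it is under cup 4 (prior 1/4): the dealer opened cup 4, so this case is ruled out; weight (1/4)·0 = 0.
The weights sum to 3/4.
So P(the pea under cup 2 | the dealer opened cup 4) = (1/4) / (3/4) = 1/3.

1/3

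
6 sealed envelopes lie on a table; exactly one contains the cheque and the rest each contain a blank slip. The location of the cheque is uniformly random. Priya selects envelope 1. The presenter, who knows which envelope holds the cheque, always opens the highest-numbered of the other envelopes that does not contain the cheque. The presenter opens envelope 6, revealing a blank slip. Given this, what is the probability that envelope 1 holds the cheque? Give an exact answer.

1/5

Consider each possible location of the cheque in turn.
If it is in any of envelopes 1, 2, 3, 4, and 5 (prior 1/6 each): envelope 6 is the highest-numbered option available, probability 1; weight (1/6)·1 = 1/6 each.
If it is in envelope 6 (prior 1/6): the presenter opened envelope 6, so this case is ruled out; weight (1/6)·0 = 0.
The weights sum to 5/6.
So P(the cheque in envelope 1 | the presenter opened envelope 6) = (1/6) / (5/6) = 1/5.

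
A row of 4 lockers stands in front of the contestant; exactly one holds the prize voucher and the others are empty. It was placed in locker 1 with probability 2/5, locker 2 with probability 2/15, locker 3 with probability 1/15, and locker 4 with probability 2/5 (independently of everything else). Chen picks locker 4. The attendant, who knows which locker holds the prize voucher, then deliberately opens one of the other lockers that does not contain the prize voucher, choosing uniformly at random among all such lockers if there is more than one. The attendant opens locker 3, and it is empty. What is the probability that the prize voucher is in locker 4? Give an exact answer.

Consider each possible location of the prize voucher in turn.
If it is in locker 1 (prior 2/5): the attendant has 2 equally likely choices, so probability 1/2; weight (2/5)·(1/2) = 1/5.
If it is in locker 2 (prior 2/15): the attendant has 2 equally likely choices, so probability 1/2; weight (2/15)·(1/2) = 1/15.
If it is in locker 3 (prior 1/15): the attendant opened locker 3, so this case is ruled out; weight (1/15)·0 = 0.
If it is in locker 4 (prior 2/5): the attendant has 3 equally likely choices, so probability 1/3; weight (2/5)·(1/3) = 2/15.
The weights sum to 2/5.
So P(the prize voucher in locker 4 | the attendant opened locker 3) = (2/15) / (2/5) = 1/3.

1/3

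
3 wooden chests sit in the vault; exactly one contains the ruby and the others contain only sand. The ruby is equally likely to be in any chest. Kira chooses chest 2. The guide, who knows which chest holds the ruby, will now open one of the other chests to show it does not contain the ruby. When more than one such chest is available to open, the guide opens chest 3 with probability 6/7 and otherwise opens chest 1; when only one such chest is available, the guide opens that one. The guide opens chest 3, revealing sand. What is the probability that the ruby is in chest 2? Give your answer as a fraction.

6/13

Condition on the true location of the ruby.
If it is in chest 1 (prior 1/3): only chest 3 is available, probability 1; weight (1/3)·1 = 1/3.
If it is in chest 2 (prior 1/3): chest 3 is available, opened with probability 6/7; weight (1/3)·(6/7) = 2/7.
If it is in chest 3 (prior 1/3): the guide opened chest 3, so this case is ruled out; weight (1/3)·0 = 0.
The weights sum to 13/21.
So P(the ruby in chest 2 | the guide opened chest 3) = (2/7) / (13/21) = 6/13.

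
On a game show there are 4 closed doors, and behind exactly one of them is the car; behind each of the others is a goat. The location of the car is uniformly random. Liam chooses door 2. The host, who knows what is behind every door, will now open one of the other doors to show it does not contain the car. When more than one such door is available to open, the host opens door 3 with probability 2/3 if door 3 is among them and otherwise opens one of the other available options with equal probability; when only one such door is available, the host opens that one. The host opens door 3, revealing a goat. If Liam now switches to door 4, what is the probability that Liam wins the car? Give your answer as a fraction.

1/3

Apply Bayes' rule, conditioning on where the car actually is.
If it is behind any of doors 1, 2, and 4 (prior 1/4 each): door 3 is available, opened with probability 2/3; weight (1/4)·(2/3) = 1/6 each.
If it is behind door 3 (prior 1/4): the host opened door 3, so this case is ruled out; weight (1/4)·0 = 0.
The weights sum to 1/2.
So P(the car behind door 4 | the host opened door 3) = (1/6) / (1/2) = 1/3.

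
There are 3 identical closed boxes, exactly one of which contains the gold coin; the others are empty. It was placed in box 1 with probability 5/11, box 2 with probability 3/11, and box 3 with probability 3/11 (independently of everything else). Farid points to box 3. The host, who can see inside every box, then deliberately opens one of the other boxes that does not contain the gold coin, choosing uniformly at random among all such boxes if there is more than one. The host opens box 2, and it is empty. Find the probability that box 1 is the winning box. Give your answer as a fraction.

Consider each possible location of the gold coin in turn.
If it is in box 1 (prior 5/11): the host has no choice, probability 1; weight (5/11)·1 = 5/11.
If it is in box 2 (prior 3/11): the host opened box 2, so this case is ruled out; weight (3/11)·0 = 0.
If it is in box 3 (prior 3/11): the host has 2 equally likely choices, so probability 1/2; weight (3/11)·(1/2) = 3/22.
The weights sum to 13/22.
So P(the gold coin in box 1 | the host opened box 2) = (5/11) / (13/22) = 10/13.

10/13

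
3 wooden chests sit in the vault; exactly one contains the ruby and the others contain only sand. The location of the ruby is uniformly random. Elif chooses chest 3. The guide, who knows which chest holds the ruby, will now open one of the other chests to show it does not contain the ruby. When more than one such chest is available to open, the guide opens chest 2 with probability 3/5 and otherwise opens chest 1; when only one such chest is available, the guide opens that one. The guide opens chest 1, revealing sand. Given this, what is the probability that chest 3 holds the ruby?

2/7

Apply Bayes' rule, conditioning on where the ruby actually is.
If it is in chest 1 (prior 1/3): the guide opened chest 1, so this case is ruled out; weight (1/3)·0 = 0.
If it is in chest 2 (prior 1/3): only chest 1 is available, probability 1; weight (1/3)·1 = 1/3.
If it is in chest 3 (prior 1/3): chest 2 is available but not opened, probability 2/5; weight (1/3)·(2/5) = 2/15.
The weights sum to 7/15.
So P(the ruby in chest 3 | the guide opened chest 1) = (2/15) / (7/15) = 2/7.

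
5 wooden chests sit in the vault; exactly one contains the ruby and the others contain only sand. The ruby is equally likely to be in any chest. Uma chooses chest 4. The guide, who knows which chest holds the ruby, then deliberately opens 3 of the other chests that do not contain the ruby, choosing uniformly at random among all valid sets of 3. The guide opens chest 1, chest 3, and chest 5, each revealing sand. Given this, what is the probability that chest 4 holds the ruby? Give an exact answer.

1/5

Apply Bayes' rule, conditioning on where the ruby actually is.
If it is in any of chests 1, 3, and 5 (prior 1/5 each): that chest was opened and seen not to hold the prize — ruled out; weight (1/5)·0 = 0 each.
If it is in chest 2 (prior 1/5): the guide has no choice, probability 1; weight (1/5)·1 = 1/5.
If it is in chest 4 (prior 1/5): the guide has 4 equally likely choices, so probability 1/4; weight (1/5)·(1/4) = 1/20.
The weights sum to 1/4.
So P(the ruby in chest 4 | the guide opened chest 1, chest 3, and chest 5) = (1/20) / (1/4) = 1/5.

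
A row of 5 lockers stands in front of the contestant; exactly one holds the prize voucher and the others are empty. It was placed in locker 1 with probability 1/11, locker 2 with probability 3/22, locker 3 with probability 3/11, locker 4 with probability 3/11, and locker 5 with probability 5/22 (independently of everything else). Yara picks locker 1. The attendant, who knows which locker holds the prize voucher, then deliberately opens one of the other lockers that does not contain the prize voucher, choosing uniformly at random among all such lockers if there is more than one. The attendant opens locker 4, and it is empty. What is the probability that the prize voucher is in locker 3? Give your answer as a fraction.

12/31

Condition on the true location of the prize voucher.
If it is in locker 1 (prior 1/11): the attendant has 4 equally likely choices, so probability 1/4; weight (1/11)·(1/4) = 1/44.
If it is in locker 2 (prior 3/22): the attendant has 3 equally likely choices, so probability 1/3; weight (3/22)·(1/3) = 1/22.
If it is in locker 3 (prior 3/11): the attendant has 3 equally likely choices, so probability 1/3; weight (3/11)·(1/3) = 1/11.
If it is in locker 4 (prior 3/11): the attendant opened locker 4, so this case is ruled out; weight (3/11)·0 = 0.
If it is in locker 5 (prior 5/22): the attendant has 3 equally likely choices, so probability 1/3; weight (5/22)·(1/3) = 5/66.
The weights sum to 31/132.
So P(the prize voucher in locker 3 | the attendant opened locker 4) = (1/11) / (31/132) = 12/31.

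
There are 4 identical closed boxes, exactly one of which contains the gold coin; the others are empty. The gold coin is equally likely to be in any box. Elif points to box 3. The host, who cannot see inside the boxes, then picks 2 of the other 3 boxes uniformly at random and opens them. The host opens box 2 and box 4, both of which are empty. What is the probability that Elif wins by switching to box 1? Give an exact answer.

Because the host chose which boxes to open without knowing where the gold coin is, the choice is independent of the prize location. Learning that none of the 2 opened boxes holds the gold coin simply rules out those 2 locations and leaves the remaining 2 boxes still equally likely by symmetry.
So P(the gold coin in box 1) = 1/2.

1/2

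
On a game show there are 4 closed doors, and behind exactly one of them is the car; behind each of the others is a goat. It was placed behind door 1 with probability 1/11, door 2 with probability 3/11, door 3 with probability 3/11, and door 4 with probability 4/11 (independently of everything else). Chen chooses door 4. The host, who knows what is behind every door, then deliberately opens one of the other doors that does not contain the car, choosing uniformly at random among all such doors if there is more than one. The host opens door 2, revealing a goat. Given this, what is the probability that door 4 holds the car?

Condition on the true location of the car.
If it is behind door 1 (prior 1/11): the host has 2 equally likely choices, so probability 1/2; weight (1/11)·(1/2) = 1/22.
If it is behind door 2 (prior 3/11): the host opened door 2, so this case is ruled out; weight (3/11)·0 = 0.
If it is behind door 3 (prior 3/11): the host has 2 equally likely choices, so probability 1/2; weight (3/11)·(1/2) = 3/22.
If it is behind door 4 (prior 4/11): the host has 3 equally likely choices, so probability 1/3; weight (4/11)·(1/3) = 4/33.
The weights sum to 10/33.
So P(the car behind door 4 | the host opened door 2) = (4/33) / (10/33) = 2/5.

2/5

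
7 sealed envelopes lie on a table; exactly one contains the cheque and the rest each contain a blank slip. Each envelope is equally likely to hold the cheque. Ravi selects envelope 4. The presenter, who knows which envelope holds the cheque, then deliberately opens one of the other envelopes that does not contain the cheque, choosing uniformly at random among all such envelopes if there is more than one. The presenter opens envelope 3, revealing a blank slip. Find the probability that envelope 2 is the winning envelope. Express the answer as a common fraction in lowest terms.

Condition on the true location of the cheque.
If it is in any of envelopes 1, 2, 5, 6, and 7 (prior 1/7 each): the presenter has 5 equally likely choices, so probability 1/5; weight (1/7)·(1/5) = 1/35 each.
If it is in envelope 3 (prior 1/7): the presenter opened envelope 3, so this case is ruled out; weight (1/7)·0 = 0.
If it is in envelope 4 (prior 1/7): the presenter has 6 equally likely choices, so probability 1/6; weight (1/7)·(1/6) = 1/42.
The weights sum to 1/6.
So P(the cheque in envelope 2 | the presenter opened envelope 3) = (1/35) / (1/6) = 6/35.

6/35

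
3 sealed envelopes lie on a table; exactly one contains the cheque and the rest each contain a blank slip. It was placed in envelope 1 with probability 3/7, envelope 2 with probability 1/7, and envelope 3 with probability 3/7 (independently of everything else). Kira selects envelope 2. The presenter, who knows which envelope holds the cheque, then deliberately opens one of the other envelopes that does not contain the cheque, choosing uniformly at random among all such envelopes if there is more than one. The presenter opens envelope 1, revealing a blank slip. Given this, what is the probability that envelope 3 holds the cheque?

6/7

Condition on the true location of the cheque.
If it is in envelope 1 (prior 3/7): the presenter opened envelope 1, so this case is ruled out; weight (3/7)·0 = 0.
If it is in envelope 2 (prior 1/7): the presenter has 2 equally likely choices, so probability 1/2; weight (1/7)·(1/2) = 1/14.
If it is in envelope 3 (prior 3/7): the presenter has no choice, probability 1; weight (3/7)·1 = 3/7.
The weights sum to 1/2.
So P(the cheque in envelope 3 | the presenter opened envelope 1) = (3/7) / (1/2) = 6/7.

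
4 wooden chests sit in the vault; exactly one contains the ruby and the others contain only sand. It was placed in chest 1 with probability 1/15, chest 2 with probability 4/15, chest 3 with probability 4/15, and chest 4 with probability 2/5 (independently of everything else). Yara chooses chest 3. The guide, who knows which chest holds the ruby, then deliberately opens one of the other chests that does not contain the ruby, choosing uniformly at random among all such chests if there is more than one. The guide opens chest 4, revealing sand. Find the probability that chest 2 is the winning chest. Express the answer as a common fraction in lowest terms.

Condition on the true location of the ruby.
If it is in chest 1 (prior 1/15): the guide has 2 equally likely choices, so probability 1/2; weight (1/15)·(1/2) = 1/30.
If it is in chest 2 (prior 4/15): the guide has 2 equally likely choices, so probability 1/2; weight (4/15)·(1/2) = 2/15.
If it is in chest 3 (prior 4/15): the guide has 3 equally likely choices, so probability 1/3; weight (4/15)·(1/3) = 4/45.
If it is in chest 4 (prior 2/5): the guide opened chest 4, so this case is ruled out; weight (2/5)·0 = 0.
The weights sum to 23/90.
So P(the ruby in chest 2 | the guide opened chest 4) = (2/15) / (23/90) = 12/23.

12/23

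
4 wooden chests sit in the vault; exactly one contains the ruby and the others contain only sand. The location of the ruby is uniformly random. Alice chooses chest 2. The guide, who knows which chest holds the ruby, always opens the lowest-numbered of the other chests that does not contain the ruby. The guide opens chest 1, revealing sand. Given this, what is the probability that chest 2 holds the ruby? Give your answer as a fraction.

Apply Bayes' rule, conditioning on where the ruby actually is.
If it is in chest 1 (prior 1/4): the guide opened chest 1, so this case is ruled out; weight (1/4)·0 = 0.
If it is in any of chests 2, 3, and 4 (prior 1/4 each): chest 1 is the lowest-numbered option available, probability 1; weight (1/4)·1 = 1/4 each.
The weights sum to 3/4.
So P(the ruby in chest 2 | the guide opened chest 1) = (1/4) / (3/4) = 1/3.

1/3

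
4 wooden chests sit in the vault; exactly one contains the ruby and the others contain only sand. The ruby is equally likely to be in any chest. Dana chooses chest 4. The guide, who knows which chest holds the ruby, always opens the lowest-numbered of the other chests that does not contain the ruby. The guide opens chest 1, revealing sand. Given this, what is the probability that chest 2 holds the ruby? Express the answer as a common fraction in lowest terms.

1/3

Condition on the true location of the ruby.
If it is in chest 1 (prior 1/4): the guide opened chest 1, so this case is ruled out; weight (1/4)·0 = 0.
If it is in any of chests 2, 3, and 4 (prior 1/4 each): chest 1 is the lowest-numbered option available, probability 1; weight (1/4)·1 = 1/4 each.
The weights sum to 3/4.
So P(the ruby in chest 2 | the guide opened chest 1) = (1/4) / (3/4) = 1/3.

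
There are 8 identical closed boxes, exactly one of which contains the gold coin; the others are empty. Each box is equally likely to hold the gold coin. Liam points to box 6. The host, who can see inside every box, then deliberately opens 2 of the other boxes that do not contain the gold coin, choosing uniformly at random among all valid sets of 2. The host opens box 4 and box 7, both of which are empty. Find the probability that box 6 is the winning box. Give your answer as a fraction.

1/8

Consider each possible location of the gold coin in turn.
If it is in any of boxes 1, 2, 3, 5, and 8 (prior 1/8 each): the host has 15 equally likely choices, so probability 1/15; weight (1/8)·(1/15) = 1/120 each.
If it is in either of boxes 4 and 7 (prior 1/8 each): that box was opened and seen not to hold the prize — ruled out; weight (1/8)·0 = 0 each.
If it is in box 6 (prior 1/8): the host has 21 equally likely choices, so probability 1/21; weight (1/8)·(1/21) = 1/168.
The weights sum to 1/21.
So P(the gold coin in box 6 | the host opened box 4 and box 7) = (1/168) / (1/21) = 1/8.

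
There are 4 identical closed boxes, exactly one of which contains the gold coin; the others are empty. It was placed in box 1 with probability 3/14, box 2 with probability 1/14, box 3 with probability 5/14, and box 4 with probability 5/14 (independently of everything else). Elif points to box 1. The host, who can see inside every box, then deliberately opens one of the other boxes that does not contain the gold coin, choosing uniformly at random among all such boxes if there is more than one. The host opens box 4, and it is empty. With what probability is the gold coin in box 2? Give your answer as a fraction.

1/8

Condition on the true location of the gold coin.
If it is in box 1 (prior 3/14): the host has 3 equally likely choices, so probability 1/3; weight (3/14)·(1/3) = 1/14.
If it is in box 2 (prior 1/14): the host has 2 equally likely choices, so probability 1/2; weight (1/14)·(1/2) = 1/28.
If it is in box 3 (prior 5/14): the host has 2 equally likely choices, so probability 1/2; weight (5/14)·(1/2) = 5/28.
If it is in box 4 (prior 5/14): the host opened box 4, so this case is ruled out; weight (5/14)·0 = 0.
The weights sum to 2/7.
So P(the gold coin in box 2 | the host opened box 4) = (1/28) / (2/7) = 1/8.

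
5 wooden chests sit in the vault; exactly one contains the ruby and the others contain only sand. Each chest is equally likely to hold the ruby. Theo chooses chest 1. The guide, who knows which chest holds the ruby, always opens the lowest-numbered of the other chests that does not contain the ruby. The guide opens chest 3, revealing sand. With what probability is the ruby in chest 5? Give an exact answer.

0

Consider each possible location of the ruby in turn.
If it is in any of chests 1, 4, and 5 (prior 1/5 each): the guide would have opened chest 2 instead, probability 0; weight (1/5)·0 = 0 each.
If it is in chest 2 (prior 1/5): chest 3 is the lowest-numbered option available, probability 1; weight (1/5)·1 = 1/5.
If it is in chest 3 (prior 1/5): the guide opened chest 3, so this case is ruled out; weight (1/5)·0 = 0.
The weights sum to 1/5.
So P(the ruby in chest 5 | the guide opened chest 3) = 0 / (1/5) = 0.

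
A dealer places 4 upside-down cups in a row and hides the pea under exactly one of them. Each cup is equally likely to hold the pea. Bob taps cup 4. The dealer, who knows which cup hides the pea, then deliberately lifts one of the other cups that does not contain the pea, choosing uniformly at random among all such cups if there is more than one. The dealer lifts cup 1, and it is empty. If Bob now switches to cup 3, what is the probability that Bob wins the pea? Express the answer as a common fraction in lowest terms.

Apply Bayes' rule, conditioning on where the pea actually is.
If it is under cup 1 (prior 1/4): the dealer opened cup 1, so this case is ruled out; weight (1/4)·0 = 0.
If it is under either of cups 2 and 3 (prior 1/4 each): the dealer has 2 equally likely choices, so probability 1/2; weight (1/4)·(1/2) = 1/8 each.
If it is under cup 4 (prior 1/4): the dealer has 3 equally likely choices, so probability 1/3; weight (1/4)·(1/3) = 1/12.
The weights sum to 1/3.
So P(the pea under cup 3 | the dealer opened cup 1) = (1/8) / (1/3) = 3/8.

3/8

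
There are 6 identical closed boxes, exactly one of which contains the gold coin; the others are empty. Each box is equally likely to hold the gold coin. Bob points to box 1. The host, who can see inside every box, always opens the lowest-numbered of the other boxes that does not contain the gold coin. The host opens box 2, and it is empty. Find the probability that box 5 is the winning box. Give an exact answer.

1/5

Condition on the true location of the gold coin.
If it is in any of boxes 1, 3, 4, 5, and 6 (prior 1/6 each): box 2 is the lowest-numbered option available, probability 1; weight (1/6)·1 = 1/6 each.
If it is in box 2 (prior 1/6): the host opened box 2, so this case is ruled out; weight (1/6)·0 = 0.
The weights sum to 5/6.
So P(the gold coin in box 5 | the host opened box 2) = (1/6) / (5/6) = 1/5.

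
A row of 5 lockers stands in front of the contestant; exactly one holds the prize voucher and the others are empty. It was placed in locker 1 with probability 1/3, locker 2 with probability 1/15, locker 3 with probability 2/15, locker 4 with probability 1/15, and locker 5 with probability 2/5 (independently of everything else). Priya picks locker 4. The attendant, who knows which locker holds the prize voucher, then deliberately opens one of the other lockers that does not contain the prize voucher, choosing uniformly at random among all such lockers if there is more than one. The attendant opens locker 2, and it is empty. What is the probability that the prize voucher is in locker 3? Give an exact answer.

Consider each possible location of the prize voucher in turn.
If it is in locker 1 (prior 1/3): the attendant has 3 equally likely choices, so probability 1/3; weight (1/3)·(1/3) = 1/9.
If it is in locker 2 (prior 1/15): the attendant opened locker 2, so this case is ruled out; weight (1/15)·0 = 0.
If it is in locker 3 (prior 2/15): the attendant has 3 equally likely choices, so probability 1/3; weight (2/15)·(1/3) = 2/45.
If it is in locker 4 (prior 1/15): the attendant has 4 equally likely choices, so probability 1/4; weight (1/15)·(1/4) = 1/60.
If it is in locker 5 (prior 2/5): the attendant has 3 equally likely choices, so probability 1/3; weight (2/5)·(1/3) = 2/15.
The weights sum to 11/36.
So P(the prize voucher in locker 3 | the attendant opened locker 2) = (2/45) / (11/36) = 8/55.

8/55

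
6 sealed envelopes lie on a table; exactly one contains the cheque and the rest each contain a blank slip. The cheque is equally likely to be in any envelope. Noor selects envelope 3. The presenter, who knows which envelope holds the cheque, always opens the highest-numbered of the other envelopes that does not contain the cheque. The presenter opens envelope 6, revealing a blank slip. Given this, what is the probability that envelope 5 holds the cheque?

1/5

Consider each possible location of the cheque in turn.
If it is in any of envelopes 1, 2, 3, 4, and 5 (prior 1/6 each): envelope 6 is the highest-numbered option available, probability 1; weight (1/6)·1 = 1/6 each.
If it is in envelope 6 (prior 1/6): the presenter opened envelope 6, so this case is ruled out; weight (1/6)·0 = 0.
The weights sum to 5/6.
So P(the cheque in envelope 5 | the presenter opened envelope 6) = (1/6) / (5/6) = 1/5.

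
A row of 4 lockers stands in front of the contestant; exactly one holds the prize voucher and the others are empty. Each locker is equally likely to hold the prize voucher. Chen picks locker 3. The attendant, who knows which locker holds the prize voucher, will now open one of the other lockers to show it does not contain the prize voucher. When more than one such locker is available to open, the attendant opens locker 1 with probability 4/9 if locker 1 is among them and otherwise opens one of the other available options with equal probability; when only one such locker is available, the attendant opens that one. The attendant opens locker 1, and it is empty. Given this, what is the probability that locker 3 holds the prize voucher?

Apply Bayes' rule, conditioning on where the prize voucher actually is.
If it is in locker 1 (prior 1/4): the attendant opened locker 1, so this case is ruled out; weight (1/4)·0 = 0.
If it is in any of lockers 2, 3, and 4 (prior 1/4 each): locker 1 is available, opened with probability 4/9; weight (1/4)·(4/9) = 1/9 each.
The weights sum to 1/3.
So P(the prize voucher in locker 3 | the attendant opened locker 1) = (1/9) / (1/3) = 1/3.

1/3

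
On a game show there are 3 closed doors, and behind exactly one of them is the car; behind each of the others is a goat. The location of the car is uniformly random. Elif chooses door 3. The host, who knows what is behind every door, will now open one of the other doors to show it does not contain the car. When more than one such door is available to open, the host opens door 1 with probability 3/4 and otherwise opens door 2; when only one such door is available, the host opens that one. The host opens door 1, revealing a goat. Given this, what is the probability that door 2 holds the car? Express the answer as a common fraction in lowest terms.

4/7

Condition on the true location of the car.
If it is behind door 1 (prior 1/3): the host opened door 1, so this case is ruled out; weight (1/3)·0 = 0.
If it is behind door 2 (prior 1/3): only door 1 is available, probability 1; weight (1/3)·1 = 1/3.
If it is behind door 3 (prior 1/3): door 1 is available, opened with probability 3/4; weight (1/3)·(3/4) = 1/4.
The weights sum to 7/12.
So P(the car behind door 2 | the host opened door 1) = (1/3) / (7/12) = 4/7.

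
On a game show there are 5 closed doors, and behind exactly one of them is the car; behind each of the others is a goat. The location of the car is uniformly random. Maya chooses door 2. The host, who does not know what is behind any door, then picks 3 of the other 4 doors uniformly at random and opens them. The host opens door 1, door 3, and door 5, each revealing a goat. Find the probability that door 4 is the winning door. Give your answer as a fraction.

Consider each possible location of the car in turn.
If it is behind any of doors 1, 3, and 5 (prior 1/5 each): that door was opened and seen not to hold the prize — ruled out; weight (1/5)·0 = 0 each.
If it is behind either of doors 2 and 4 (prior 1/5 each): the host picks exactly this set with probability 1/4 regardless, and none is the prize; weight (1/5)·(1/4) = 1/20 each.
The weights sum to 1/10.
So P(the car behind door 4 | the host opened door 1, door 3, and door 5) = (1/20) / (1/10) = 1/2.

1/2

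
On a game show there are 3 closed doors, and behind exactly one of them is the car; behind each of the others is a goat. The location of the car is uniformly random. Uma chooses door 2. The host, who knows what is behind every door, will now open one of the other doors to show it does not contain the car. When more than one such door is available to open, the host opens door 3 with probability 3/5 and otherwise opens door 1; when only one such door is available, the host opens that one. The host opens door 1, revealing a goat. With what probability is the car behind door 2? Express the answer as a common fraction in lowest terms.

2/7

Condition on the true location of the car.
If it is behind door 1 (prior 1/3): the host opened door 1, so this case is ruled out; weight (1/3)·0 = 0.
If it is behind door 2 (prior 1/3): door 3 is available but not opened, probability 2/5; weight (1/3)·(2/5) = 2/15.
If it is behind door 3 (prior 1/3): only door 1 is available, probability 1; weight (1/3)·1 = 1/3.
The weights sum to 7/15.
So P(the car behind door 2 | the host opened door 1) = (2/15) / (7/15) = 2/7.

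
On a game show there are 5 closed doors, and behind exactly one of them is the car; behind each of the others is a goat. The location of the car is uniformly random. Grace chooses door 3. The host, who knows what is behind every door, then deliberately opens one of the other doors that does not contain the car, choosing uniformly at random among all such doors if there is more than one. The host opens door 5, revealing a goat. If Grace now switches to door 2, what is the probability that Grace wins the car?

4/15

Condition on the true location of the car.
If it is behind any of doors 1, 2, and 4 (prior 1/5 each): the host has 3 equally likely choices, so probability 1/3; weight (1/5)·(1/3) = 1/15 each.
If it is behind door 3 (prior 1/5): the host has 4 equally likely choices, so probability 1/4; weight (1/5)·(1/4) = 1/20.
If it is behind door 5 (prior 1/5): the host opened door 5, so this case is ruled out; weight (1/5)·0 = 0.
The weights sum to 1/4.
So P(the car behind door 2 | the host opened door 5) = (1/15) / (1/4) = 4/15.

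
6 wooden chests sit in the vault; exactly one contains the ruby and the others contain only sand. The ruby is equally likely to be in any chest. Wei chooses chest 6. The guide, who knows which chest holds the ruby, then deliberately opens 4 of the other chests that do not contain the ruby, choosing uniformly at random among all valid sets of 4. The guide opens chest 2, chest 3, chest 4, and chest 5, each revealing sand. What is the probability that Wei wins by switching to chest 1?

5/6

Consider each possible location of the ruby in turn.
If it is in chest 1 (prior 1/6): the guide has no choice, probability 1; weight (1/6)·1 = 1/6.
If it is in any of chests 2, 3, 4, and 5 (prior 1/6 each): that chest was opened and seen not to hold the prize — ruled out; weight (1/6)·0 = 0 each.
If it is in chest 6 (prior 1/6): the guide has 5 equally likely choices, so probability 1/5; weight (1/6)·(1/5) = 1/30.
The weights sum to 1/5.
So P(the ruby in chest 1 | the guide opened chest 2, chest 3, chest 4, and chest 5) = (1/6) / (1/5) = 5/6.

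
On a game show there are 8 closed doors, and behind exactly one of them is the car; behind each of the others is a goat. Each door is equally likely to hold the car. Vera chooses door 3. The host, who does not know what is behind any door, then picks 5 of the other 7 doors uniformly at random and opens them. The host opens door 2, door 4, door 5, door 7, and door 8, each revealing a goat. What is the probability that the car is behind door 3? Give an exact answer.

1/3

Condition on the true location of the car.
If it is behind any of doors 1, 3, and 6 (prior 1/8 each): the host picks exactly this set with probability 1/21 regardless, and none is the prize; weight (1/8)·(1/21) = 1/168 each.
If it is behind any of doors 2, 4, 5, 7, and 8 (prior 1/8 each): that door was opened and seen not to hold the prize — ruled out; weight (1/8)·0 = 0 each.
The weights sum to 1/56.
So P(the car behind door 3 | the host opened door 2, door 4, door 5, door 7, and door 8) = (1/168) / (1/56) = 1/3.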